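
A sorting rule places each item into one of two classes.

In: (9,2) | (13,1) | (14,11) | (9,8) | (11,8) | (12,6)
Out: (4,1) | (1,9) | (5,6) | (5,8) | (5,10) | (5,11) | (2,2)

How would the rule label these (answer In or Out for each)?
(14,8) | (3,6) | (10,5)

In, Out, In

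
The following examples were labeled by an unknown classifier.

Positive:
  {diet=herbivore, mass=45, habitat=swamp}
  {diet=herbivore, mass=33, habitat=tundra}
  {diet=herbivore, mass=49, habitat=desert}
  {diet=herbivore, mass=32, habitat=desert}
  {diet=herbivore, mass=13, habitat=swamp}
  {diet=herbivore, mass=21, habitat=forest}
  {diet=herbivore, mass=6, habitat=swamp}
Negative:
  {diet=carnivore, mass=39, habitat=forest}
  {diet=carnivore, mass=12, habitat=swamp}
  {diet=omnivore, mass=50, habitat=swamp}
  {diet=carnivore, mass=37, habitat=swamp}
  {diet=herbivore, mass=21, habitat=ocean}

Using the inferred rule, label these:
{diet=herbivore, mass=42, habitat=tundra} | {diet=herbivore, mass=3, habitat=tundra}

Positive, Positive

One predicate separates the groups cleanly: diet is herbivore AND habitat is not ocean.
{diet=herbivore, mass=42, habitat=tundra}: diet is herbivore, habitat is tundra, has this property → Positive. {diet=herbivore, mass=3, habitat=tundra}: diet is herbivore, habitat is tundra, has this property → Positive.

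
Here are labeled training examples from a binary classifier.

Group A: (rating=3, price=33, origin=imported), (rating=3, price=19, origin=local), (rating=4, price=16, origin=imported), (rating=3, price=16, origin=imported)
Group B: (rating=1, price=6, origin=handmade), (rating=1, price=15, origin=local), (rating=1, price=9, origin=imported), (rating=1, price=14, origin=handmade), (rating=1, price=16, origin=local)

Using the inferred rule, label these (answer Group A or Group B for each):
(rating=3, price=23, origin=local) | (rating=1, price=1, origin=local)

Group A, Group B

A rule that fits every label: rating ≥ 3 — true of each 'Group A' example, false of each 'Group B' one.
(rating=3, price=23, origin=local) → rating = 3 → Group A. (rating=1, price=1, origin=local) → rating = 1 → Group B.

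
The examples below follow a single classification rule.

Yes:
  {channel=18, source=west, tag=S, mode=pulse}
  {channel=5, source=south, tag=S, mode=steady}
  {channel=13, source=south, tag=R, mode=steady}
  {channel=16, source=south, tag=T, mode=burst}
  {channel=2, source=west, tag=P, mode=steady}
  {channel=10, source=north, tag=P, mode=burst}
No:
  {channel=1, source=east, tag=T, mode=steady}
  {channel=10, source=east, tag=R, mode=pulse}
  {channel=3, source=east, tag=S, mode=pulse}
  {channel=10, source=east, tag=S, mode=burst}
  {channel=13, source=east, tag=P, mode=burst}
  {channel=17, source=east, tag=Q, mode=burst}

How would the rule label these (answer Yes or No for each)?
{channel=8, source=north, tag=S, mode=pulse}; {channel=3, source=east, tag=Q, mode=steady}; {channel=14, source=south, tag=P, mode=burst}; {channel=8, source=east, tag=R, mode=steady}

The simplest hypothesis consistent with all the labels is: source is not east.
{channel=8, source=north, tag=S, mode=pulse}: source is north — satisfies this, so Yes. {channel=3, source=east, tag=Q, mode=steady}: source is east — lacks this property, so No. {channel=14, source=south, tag=P, mode=burst}: source is south — satisfies this, so Yes. {channel=8, source=east, tag=R, mode=steady}: source is east — lacks this property, so No.

Yes, No, Yes, No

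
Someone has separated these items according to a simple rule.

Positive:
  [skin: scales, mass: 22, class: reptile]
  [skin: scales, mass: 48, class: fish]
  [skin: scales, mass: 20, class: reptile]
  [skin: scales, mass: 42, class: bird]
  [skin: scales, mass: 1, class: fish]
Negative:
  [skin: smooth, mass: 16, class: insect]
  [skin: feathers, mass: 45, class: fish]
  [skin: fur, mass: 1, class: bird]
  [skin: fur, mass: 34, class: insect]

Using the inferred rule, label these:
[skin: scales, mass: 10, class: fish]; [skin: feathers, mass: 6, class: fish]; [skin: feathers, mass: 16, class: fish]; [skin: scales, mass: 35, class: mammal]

Checking candidate rules against both groups, what survives is: skin is scales.
[skin: scales, mass: 10, class: fish]: skin is scales, satisfies this → Positive. [skin: feathers, mass: 6, class: fish]: skin is feathers, does not satisfy this → Negative. [skin: feathers, mass: 16, class: fish]: skin is feathers, does not satisfy this → Negative. [skin: scales, mass: 35, class: mammal]: skin is scales, satisfies this → Positive.

Positive, Negative, Negative, Positive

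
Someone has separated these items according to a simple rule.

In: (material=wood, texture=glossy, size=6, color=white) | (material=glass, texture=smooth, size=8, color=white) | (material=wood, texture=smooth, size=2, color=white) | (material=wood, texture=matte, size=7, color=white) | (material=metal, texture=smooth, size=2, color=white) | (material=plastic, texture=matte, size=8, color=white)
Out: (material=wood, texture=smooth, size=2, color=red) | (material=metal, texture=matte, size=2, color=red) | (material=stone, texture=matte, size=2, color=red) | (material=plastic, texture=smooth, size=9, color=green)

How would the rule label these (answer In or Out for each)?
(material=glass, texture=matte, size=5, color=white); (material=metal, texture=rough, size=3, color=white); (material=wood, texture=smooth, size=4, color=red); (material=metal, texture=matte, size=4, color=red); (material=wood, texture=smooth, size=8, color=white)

Every 'In' example satisfies: color is white. None of the 'Out' examples do.
(material=glass, texture=matte, size=5, color=white): color is white, satisfies this → In.
(material=metal, texture=rough, size=3, color=white): color is white, satisfies this → In.
(material=wood, texture=smooth, size=4, color=red): color is red, does not satisfy this → Out.
(material=metal, texture=matte, size=4, color=red): color is red, does not satisfy this → Out.
(material=wood, texture=smooth, size=8, color=white): color is white, satisfies this → In.

In, In, Out, Out, In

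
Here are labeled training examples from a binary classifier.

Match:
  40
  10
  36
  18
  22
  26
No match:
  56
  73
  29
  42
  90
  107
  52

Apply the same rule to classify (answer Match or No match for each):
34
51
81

Match, No match, No match

The simplest hypothesis consistent with all the labels is: even AND at most 40.
34: Match (34 is even, 34 ≤ 40).
51: No match (51 is odd, 51 > 40).
81: No match (81 is odd, 81 > 40).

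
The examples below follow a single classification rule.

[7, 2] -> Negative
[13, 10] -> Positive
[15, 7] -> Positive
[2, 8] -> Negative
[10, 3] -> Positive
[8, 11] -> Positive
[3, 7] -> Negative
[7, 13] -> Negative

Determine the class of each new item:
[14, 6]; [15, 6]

Positive, Positive

The classifier is using: first ≥ 8.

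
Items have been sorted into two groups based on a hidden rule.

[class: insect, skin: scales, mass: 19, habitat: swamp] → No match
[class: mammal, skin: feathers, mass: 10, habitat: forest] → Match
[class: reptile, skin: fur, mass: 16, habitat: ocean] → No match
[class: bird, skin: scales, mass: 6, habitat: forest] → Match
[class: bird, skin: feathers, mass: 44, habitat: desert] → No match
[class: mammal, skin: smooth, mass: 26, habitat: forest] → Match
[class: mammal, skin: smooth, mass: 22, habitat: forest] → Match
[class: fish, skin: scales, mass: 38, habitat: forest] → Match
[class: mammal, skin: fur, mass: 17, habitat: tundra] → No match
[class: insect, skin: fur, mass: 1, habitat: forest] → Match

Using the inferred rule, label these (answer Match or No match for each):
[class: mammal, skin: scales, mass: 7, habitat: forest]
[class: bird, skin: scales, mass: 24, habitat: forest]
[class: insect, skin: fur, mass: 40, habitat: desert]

Match, Match, No match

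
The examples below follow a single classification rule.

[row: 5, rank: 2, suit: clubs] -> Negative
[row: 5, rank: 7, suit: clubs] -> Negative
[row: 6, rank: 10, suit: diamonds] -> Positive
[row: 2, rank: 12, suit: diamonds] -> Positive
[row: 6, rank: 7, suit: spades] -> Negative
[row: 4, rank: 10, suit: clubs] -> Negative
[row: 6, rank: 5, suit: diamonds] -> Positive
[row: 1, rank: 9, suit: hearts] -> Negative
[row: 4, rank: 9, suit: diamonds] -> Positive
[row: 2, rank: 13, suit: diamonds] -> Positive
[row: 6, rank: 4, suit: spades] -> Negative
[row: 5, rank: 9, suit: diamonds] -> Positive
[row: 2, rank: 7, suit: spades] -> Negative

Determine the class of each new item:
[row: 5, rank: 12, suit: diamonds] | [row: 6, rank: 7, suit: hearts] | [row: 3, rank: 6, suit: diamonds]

Positive, Negative, Positive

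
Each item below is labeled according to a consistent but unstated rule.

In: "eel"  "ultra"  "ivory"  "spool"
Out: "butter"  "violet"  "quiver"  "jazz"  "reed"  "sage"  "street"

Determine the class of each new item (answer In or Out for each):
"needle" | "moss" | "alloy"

Out, Out, In

The common property of the 'In' items is: odd length. No 'Out' item has it.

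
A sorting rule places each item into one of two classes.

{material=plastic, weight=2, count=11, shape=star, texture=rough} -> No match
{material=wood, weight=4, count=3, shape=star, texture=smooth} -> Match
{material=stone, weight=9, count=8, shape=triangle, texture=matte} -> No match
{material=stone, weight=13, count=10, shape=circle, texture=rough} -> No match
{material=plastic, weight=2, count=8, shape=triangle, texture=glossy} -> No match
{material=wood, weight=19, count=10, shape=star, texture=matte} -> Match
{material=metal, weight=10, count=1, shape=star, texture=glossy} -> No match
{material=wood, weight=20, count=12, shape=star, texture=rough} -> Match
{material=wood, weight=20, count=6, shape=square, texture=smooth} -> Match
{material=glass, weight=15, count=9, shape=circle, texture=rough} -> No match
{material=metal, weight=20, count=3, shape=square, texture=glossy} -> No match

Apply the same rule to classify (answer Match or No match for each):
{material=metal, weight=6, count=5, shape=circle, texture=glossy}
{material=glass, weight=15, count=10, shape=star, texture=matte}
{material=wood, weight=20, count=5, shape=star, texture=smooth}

A rule that fits every label: material is wood — true of each 'Match' example, false of each 'No match' one.
{material=metal, weight=6, count=5, shape=circle, texture=glossy} — material is metal, hence No match.
{material=glass, weight=15, count=10, shape=star, texture=matte} — material is glass, hence No match.
{material=wood, weight=20, count=5, shape=star, texture=smooth} — material is wood, hence Match.

No match, No match, Match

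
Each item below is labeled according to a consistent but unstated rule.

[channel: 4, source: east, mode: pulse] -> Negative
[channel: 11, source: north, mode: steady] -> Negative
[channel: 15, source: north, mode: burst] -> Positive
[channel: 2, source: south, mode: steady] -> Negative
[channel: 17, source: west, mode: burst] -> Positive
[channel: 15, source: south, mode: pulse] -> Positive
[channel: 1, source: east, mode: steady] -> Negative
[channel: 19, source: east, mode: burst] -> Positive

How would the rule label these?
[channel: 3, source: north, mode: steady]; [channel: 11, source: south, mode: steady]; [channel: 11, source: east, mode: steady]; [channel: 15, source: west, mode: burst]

The pattern is that an item is 'Positive' exactly when: channel ≥ 15.
Negative: [channel: 3, source: north, mode: steady], since channel = 3.
Negative: [channel: 11, source: south, mode: steady], since channel = 11.
Negative: [channel: 11, source: east, mode: steady], since channel = 11.
Positive: [channel: 15, source: west, mode: burst], since channel = 15.

Negative, Negative, Negative, Positive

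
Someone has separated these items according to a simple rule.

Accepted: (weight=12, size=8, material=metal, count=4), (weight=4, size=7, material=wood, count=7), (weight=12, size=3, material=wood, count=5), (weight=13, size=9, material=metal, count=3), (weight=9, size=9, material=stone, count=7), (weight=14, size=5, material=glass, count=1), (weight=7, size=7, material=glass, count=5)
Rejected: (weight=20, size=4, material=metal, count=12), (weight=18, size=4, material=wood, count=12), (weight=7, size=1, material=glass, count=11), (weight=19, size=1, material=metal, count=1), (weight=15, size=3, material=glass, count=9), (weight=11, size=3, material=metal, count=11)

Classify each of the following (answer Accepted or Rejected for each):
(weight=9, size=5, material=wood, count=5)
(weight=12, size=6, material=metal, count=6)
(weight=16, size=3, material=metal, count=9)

Every 'Accepted' example satisfies: size ≥ 3 AND count ≤ 7. None of the 'Rejected' examples do.
(weight=9, size=5, material=wood, count=5): Accepted (size = 5, count = 5). (weight=12, size=6, material=metal, count=6): Accepted (size = 6, count = 6). (weight=16, size=3, material=metal, count=9): Rejected (size = 3, count = 9).

Accepted, Accepted, Rejected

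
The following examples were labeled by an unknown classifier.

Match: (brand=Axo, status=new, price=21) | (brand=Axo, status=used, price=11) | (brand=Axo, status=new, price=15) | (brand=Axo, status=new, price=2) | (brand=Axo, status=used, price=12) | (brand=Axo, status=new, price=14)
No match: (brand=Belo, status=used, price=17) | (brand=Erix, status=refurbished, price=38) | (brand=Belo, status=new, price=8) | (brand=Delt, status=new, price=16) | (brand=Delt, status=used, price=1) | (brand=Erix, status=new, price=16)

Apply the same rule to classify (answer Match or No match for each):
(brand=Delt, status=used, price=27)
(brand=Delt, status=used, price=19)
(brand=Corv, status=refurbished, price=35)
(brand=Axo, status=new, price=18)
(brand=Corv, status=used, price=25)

One predicate separates the groups cleanly: brand is Axo.

No match, No match, No match, Match, No match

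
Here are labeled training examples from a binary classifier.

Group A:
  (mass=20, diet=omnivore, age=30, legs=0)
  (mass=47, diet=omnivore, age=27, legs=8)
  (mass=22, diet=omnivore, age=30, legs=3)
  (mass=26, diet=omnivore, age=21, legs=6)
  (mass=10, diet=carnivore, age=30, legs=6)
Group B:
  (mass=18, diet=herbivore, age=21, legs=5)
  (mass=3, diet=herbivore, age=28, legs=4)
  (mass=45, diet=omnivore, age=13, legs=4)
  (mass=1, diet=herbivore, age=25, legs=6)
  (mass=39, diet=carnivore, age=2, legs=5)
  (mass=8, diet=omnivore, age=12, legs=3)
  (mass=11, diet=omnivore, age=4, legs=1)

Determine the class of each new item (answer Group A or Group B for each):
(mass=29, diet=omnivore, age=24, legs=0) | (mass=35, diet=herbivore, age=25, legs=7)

Group A, Group B

The simplest hypothesis consistent with all the labels is: diet is not herbivore AND age ≥ 21.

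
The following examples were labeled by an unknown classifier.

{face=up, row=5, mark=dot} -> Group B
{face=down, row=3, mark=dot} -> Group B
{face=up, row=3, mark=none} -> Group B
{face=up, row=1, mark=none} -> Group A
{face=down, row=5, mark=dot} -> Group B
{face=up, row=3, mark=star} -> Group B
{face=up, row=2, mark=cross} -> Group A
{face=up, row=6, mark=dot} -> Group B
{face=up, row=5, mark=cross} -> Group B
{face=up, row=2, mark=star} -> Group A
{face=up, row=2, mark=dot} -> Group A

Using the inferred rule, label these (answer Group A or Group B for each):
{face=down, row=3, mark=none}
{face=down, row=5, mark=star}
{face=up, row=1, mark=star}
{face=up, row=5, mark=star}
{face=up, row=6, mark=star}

All 'Group A' examples share one property — row ≤ 2 — and every 'Group B' example lacks it.
{face=down, row=3, mark=none}: row = 3, doesn't match → Group B.
{face=down, row=5, mark=star}: row = 5, doesn't match → Group B.
{face=up, row=1, mark=star}: row = 1, fits → Group A.
{face=up, row=5, mark=star}: row = 5, doesn't match → Group B.
{face=up, row=6, mark=star}: row = 6, doesn't match → Group B.

Group B, Group B, Group A, Group B, Group B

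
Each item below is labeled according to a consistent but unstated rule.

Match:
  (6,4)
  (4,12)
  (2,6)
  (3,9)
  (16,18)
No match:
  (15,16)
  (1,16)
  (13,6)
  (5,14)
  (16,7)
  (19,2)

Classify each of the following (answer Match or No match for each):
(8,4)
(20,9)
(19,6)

A rule that fits every label: sum is even — true of each 'Match' example, false of each 'No match' one.
(8,4): 8+4 = 12, has this property → Match. (20,9): 20+9 = 29, doesn't qualify → No match. (19,6): 19+6 = 25, doesn't qualify → No match.

Match, No match, No match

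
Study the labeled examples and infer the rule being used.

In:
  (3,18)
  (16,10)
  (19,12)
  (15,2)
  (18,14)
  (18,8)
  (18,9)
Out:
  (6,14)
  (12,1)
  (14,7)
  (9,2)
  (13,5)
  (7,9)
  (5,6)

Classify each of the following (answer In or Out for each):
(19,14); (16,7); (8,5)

In, In, Out

The classifier is using: max ≥ 15.
(19,14) → max 19 → In. (16,7) → max 16 → In. (8,5) → max 8 → Out.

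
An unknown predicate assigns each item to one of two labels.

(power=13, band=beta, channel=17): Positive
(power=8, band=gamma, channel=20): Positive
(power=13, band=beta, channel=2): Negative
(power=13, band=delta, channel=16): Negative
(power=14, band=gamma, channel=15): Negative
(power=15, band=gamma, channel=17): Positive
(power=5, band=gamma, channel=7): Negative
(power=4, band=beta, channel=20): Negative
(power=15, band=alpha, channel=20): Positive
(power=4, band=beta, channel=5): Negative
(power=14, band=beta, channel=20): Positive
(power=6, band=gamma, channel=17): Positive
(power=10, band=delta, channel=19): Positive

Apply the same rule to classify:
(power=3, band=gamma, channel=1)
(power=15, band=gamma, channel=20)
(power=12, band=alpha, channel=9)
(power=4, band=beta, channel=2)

Negative, Positive, Negative, Negative

The common property of the 'Positive' items is: channel ≥ 17 AND power ≥ 5. No 'Negative' item has it.
(power=3, band=gamma, channel=1) → channel = 1, power = 3 → Negative.
(power=15, band=gamma, channel=20) → channel = 20, power = 15 → Positive.
(power=12, band=alpha, channel=9) → channel = 9, power = 12 → Negative.
(power=4, band=beta, channel=2) → channel = 2, power = 4 → Negative.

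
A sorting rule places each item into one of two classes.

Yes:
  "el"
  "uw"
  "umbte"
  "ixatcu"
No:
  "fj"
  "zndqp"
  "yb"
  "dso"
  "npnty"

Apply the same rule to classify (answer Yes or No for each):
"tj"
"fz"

No, No

One predicate separates the groups cleanly: starts with a vowel.
"tj": No (starts with 't').
"fz": No (starts with 'f').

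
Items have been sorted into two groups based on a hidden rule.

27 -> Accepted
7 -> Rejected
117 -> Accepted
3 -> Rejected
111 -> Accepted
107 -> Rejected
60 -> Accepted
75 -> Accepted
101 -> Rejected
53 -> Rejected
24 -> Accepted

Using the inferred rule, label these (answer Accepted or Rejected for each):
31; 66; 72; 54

Rejected, Accepted, Accepted, Accepted

One predicate separates the groups cleanly: not prime.
31: Rejected (31 is prime).
66: Accepted (66 = 2·33).
72: Accepted (72 = 2·36).
54: Accepted (54 = 2·27).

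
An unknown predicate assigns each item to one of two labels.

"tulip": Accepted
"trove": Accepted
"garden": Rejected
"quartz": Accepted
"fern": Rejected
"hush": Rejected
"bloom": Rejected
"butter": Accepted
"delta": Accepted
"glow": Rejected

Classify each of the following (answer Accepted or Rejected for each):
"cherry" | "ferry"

Rejected, Rejected

The pattern is that an item is 'Accepted' exactly when: contains 't'.
"cherry": no 't', does not satisfy this → Rejected. "ferry": no 't', does not satisfy this → Rejected.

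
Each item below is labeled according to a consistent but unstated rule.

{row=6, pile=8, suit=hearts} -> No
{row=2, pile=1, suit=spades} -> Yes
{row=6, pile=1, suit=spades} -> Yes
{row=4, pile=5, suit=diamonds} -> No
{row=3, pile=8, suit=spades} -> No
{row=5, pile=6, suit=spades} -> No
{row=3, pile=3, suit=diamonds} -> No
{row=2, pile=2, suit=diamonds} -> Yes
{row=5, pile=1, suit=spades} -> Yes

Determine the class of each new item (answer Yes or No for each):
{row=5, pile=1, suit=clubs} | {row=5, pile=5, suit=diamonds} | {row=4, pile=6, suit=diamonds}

Rule: pile ≤ 2. This holds for each 'Yes' example and fails for each 'No' one.
Yes: {row=5, pile=1, suit=clubs}, since pile = 1. No: {row=5, pile=5, suit=diamonds}, since pile = 5. No: {row=4, pile=6, suit=diamonds}, since pile = 6.

Yes, No, No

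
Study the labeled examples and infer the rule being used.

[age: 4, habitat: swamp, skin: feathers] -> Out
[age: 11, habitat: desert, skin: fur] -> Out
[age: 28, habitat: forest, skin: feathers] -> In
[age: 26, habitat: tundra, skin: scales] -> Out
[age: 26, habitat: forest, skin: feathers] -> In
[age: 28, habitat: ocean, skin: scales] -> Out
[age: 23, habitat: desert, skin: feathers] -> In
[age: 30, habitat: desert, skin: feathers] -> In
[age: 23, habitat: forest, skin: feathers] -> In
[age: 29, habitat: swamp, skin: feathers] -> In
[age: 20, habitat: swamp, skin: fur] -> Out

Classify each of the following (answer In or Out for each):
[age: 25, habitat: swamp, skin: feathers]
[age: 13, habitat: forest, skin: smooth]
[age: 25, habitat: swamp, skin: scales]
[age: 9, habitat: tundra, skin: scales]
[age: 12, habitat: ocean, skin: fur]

Every 'In' example satisfies: skin is feathers AND age ≥ 11. None of the 'Out' examples do.
In: [age: 25, habitat: swamp, skin: feathers], since skin is feathers, age = 25.
Out: [age: 13, habitat: forest, skin: smooth], since skin is smooth, age = 13.
Out: [age: 25, habitat: swamp, skin: scales], since skin is scales, age = 25.
Out: [age: 9, habitat: tundra, skin: scales], since skin is scales, age = 9.
Out: [age: 12, habitat: ocean, skin: fur], since skin is fur, age = 12.

In, Out, Out, Out, Out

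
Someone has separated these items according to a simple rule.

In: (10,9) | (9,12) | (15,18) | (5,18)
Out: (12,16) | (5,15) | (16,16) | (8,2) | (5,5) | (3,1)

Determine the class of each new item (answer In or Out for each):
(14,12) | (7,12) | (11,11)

The pattern is that an item is 'In' exactly when: sum is odd.
(14,12) — 14+12 = 26, hence Out. (7,12) — 7+12 = 19, hence In. (11,11) — 11+11 = 22, hence Out.

Out, In, Out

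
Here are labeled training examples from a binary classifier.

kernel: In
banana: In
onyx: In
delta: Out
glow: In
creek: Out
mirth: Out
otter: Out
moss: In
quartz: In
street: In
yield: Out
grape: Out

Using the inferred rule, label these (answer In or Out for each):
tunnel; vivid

Checking candidate rules against both groups, what survives is: even length.

In, Out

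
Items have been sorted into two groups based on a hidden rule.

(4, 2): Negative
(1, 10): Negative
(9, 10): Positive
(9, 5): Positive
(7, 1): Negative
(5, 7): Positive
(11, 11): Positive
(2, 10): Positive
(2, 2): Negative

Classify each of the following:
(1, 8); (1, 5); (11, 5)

Negative, Negative, Positive

The pattern is that an item is 'Positive' exactly when: sum ≥ 12.
(1, 8): 1+8 = 9 — does not satisfy this, so Negative. (1, 5): 1+5 = 6 — does not satisfy this, so Negative. (11, 5): 11+5 = 16 — has this property, so Positive.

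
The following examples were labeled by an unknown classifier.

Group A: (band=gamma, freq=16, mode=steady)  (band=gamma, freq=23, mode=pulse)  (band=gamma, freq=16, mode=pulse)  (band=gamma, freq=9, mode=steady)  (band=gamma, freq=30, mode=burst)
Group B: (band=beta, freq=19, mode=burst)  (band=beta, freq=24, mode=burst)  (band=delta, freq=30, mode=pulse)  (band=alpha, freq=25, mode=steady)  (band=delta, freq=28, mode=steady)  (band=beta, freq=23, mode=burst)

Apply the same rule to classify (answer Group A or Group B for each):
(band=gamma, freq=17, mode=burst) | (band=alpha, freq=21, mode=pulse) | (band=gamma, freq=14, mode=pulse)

Group A, Group B, Group A

One predicate separates the groups cleanly: band is gamma.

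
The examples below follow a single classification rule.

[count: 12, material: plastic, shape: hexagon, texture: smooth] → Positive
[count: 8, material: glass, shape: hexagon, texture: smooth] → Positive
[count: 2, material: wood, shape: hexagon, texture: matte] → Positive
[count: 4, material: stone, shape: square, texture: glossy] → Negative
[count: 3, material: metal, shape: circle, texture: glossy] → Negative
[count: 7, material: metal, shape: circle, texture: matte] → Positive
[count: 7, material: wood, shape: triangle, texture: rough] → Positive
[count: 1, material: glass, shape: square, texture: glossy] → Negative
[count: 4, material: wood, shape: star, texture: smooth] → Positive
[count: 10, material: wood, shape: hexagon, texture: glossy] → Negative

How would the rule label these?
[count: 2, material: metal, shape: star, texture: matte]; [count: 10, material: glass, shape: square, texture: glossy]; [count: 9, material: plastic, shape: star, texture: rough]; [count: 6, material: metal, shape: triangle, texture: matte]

Positive, Negative, Positive, Positive

Comparing the two groups points to one rule — texture is not glossy.
[count: 2, material: metal, shape: star, texture: matte]: Positive (texture is matte).
[count: 10, material: glass, shape: square, texture: glossy]: Negative (texture is glossy).
[count: 9, material: plastic, shape: star, texture: rough]: Positive (texture is rough).
[count: 6, material: metal, shape: triangle, texture: matte]: Positive (texture is matte).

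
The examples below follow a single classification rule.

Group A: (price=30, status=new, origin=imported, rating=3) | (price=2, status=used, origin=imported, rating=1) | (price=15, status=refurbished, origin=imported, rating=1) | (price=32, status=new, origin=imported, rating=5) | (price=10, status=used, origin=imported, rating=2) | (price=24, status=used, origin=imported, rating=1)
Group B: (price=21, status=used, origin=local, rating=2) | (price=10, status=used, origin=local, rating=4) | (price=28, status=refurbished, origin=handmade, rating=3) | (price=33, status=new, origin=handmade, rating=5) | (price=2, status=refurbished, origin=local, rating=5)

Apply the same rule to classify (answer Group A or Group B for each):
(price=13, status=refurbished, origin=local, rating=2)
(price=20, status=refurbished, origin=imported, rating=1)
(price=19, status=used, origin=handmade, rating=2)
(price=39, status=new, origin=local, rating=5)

Group B, Group A, Group B, Group B

Looking at the examples, the only property every 'Group A' case has and every 'Group B' case lacks is: origin is imported.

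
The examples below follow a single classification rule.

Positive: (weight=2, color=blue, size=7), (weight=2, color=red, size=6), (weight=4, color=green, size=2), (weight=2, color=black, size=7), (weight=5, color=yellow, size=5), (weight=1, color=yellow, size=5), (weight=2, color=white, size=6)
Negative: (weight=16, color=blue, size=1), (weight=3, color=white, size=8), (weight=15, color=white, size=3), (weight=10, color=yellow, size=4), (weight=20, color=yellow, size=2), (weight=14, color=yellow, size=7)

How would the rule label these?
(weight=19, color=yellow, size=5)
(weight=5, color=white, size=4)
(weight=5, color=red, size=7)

Negative, Positive, Positive

A rule that fits every label: weight ≤ 5 AND size ≤ 7 — true of each 'Positive' example, false of each 'Negative' one.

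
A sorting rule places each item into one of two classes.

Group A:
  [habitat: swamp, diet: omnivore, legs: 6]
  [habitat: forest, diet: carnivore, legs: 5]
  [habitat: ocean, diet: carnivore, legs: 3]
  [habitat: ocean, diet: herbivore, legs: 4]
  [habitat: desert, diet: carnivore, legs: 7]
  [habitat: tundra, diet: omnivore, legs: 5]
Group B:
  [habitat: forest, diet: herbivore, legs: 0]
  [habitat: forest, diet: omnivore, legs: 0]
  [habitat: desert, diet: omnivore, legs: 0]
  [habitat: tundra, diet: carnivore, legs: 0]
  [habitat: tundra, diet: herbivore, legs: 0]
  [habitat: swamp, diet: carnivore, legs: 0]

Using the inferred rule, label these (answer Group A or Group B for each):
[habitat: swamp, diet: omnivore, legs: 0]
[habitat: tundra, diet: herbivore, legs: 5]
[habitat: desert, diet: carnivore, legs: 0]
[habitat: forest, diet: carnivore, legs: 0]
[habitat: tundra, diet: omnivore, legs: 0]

Group B, Group A, Group B, Group B, Group B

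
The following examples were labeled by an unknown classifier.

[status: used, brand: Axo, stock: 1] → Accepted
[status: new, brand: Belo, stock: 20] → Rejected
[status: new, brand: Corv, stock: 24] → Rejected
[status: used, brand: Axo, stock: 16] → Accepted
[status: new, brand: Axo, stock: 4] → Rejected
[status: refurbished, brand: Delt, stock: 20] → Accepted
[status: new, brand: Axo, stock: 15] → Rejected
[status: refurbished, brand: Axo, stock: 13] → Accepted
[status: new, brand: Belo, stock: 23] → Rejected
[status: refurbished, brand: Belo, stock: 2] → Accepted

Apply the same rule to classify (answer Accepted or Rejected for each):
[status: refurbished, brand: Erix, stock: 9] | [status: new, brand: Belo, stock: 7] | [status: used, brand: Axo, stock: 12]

Looking at the examples, the only property every 'Accepted' case has and every 'Rejected' case lacks is: status is not new.
Accepted: [status: refurbished, brand: Erix, stock: 9], since status is refurbished.
Rejected: [status: new, brand: Belo, stock: 7], since status is new.
Accepted: [status: used, brand: Axo, stock: 12], since status is used.

Accepted, Rejected, Accepted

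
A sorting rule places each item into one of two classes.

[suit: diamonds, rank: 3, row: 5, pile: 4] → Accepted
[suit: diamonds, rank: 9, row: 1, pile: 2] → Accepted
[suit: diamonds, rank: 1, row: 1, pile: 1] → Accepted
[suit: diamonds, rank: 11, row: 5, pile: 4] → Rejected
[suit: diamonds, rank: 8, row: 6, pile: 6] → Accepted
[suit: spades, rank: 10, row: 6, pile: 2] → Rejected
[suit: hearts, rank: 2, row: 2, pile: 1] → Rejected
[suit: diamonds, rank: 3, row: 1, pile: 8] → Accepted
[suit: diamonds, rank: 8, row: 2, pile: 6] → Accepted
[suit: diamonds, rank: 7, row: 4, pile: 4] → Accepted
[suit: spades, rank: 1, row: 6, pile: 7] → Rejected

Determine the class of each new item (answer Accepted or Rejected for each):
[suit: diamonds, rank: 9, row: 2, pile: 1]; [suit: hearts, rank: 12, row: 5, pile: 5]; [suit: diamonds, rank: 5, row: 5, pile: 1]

The distinguishing property — suit is diamonds AND rank ≤ 9 — holds for all the 'Accepted' cases and none of the 'Rejected' cases.
Accepted: [suit: diamonds, rank: 9, row: 2, pile: 1], since suit is diamonds, rank = 9.
Rejected: [suit: hearts, rank: 12, row: 5, pile: 5], since suit is hearts, rank = 12.
Accepted: [suit: diamonds, rank: 5, row: 5, pile: 1], since suit is diamonds, rank = 5.

Accepted, Rejected, Accepted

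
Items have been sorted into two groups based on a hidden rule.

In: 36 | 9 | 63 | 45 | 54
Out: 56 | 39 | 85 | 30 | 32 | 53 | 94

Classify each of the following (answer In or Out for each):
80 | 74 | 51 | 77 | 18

The simplest hypothesis consistent with all the labels is: multiple of 9.
80 → 80 = 9·8 + 8 → Out.
74 → 74 = 9·8 + 2 → Out.
51 → 51 = 9·5 + 6 → Out.
77 → 77 = 9·8 + 5 → Out.
18 → 18 = 9·2 → In.

Out, Out, Out, Out, In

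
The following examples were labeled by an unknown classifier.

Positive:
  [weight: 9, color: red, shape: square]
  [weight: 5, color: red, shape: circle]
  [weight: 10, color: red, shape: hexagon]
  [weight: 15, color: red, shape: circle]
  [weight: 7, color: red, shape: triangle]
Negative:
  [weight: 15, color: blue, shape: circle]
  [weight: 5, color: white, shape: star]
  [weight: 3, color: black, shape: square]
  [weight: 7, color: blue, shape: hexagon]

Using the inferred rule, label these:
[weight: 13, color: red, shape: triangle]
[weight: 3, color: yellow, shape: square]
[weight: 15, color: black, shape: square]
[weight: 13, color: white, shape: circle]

One predicate separates the groups cleanly: color is red.
[weight: 13, color: red, shape: triangle]: color is red — checks out, so Positive.
[weight: 3, color: yellow, shape: square]: color is yellow — does not satisfy this, so Negative.
[weight: 15, color: black, shape: square]: color is black — does not satisfy this, so Negative.
[weight: 13, color: white, shape: circle]: color is white — does not satisfy this, so Negative.

Positive, Negative, Negative, Negative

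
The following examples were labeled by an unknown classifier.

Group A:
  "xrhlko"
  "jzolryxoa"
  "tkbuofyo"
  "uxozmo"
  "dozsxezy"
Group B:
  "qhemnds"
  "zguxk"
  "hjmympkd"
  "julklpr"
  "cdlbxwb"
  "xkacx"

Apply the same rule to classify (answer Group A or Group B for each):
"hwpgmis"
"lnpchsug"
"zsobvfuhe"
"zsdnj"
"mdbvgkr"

The common property of the 'Group A' items is: contains 'o'. No 'Group B' item has it.
"hwpgmis": no 'o', lacks this property → Group B.
"lnpchsug": no 'o', lacks this property → Group B.
"zsobvfuhe": has 'o', meets the rule → Group A.
"zsdnj": no 'o', lacks this property → Group B.
"mdbvgkr": no 'o', lacks this property → Group B.

Group B, Group B, Group A, Group B, Group B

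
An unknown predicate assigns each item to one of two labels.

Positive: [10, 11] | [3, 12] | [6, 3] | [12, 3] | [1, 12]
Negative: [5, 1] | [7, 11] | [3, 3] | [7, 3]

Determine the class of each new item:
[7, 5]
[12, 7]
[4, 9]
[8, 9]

Negative, Positive, Positive, Positive

'Positive' ⟺ sum is odd.
[7, 5] — 7+5 = 12, hence Negative. [12, 7] — 12+7 = 19, hence Positive. [4, 9] — 4+9 = 13, hence Positive. [8, 9] — 8+9 = 17, hence Positive.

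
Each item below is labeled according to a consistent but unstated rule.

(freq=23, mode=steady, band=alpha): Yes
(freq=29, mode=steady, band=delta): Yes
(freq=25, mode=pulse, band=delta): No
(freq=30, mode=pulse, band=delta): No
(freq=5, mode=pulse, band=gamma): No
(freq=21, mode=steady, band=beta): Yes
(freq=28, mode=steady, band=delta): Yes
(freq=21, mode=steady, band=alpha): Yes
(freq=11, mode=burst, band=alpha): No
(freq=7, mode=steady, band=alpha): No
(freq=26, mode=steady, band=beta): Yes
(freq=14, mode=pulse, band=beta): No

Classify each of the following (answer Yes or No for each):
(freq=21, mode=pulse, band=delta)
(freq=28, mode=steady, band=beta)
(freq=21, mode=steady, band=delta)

The pattern is that an item is 'Yes' exactly when: mode is steady AND freq ≥ 11.
(freq=21, mode=pulse, band=delta) → mode is pulse, freq = 21 → No. (freq=28, mode=steady, band=beta) → mode is steady, freq = 28 → Yes. (freq=21, mode=steady, band=delta) → mode is steady, freq = 21 → Yes.

No, Yes, Yes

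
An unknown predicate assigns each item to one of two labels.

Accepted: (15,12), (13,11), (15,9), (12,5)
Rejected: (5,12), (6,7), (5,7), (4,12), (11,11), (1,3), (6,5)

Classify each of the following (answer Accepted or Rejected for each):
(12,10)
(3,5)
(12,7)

Accepted, Rejected, Accepted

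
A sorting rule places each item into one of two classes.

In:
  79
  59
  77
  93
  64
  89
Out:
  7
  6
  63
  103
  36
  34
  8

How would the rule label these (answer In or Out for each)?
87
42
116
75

In, Out, Out, In

The pattern is that an item is 'In' exactly when: digit sum ≥ 10.
87: digit sum 8+7 = 15, checks out → In. 42: digit sum 4+2 = 6, lacks this property → Out. 116: digit sum 1+1+6 = 8, lacks this property → Out. 75: digit sum 7+5 = 12, checks out → In.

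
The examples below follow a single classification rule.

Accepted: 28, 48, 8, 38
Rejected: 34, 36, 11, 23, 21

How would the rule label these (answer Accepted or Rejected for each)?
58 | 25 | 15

Looking at the examples, the only property every 'Accepted' case has and every 'Rejected' case lacks is: ends in digit 8.
58 — last digit 8, hence Accepted.
25 — last digit 5, hence Rejected.
15 — last digit 5, hence Rejected.

Accepted, Rejected, Rejected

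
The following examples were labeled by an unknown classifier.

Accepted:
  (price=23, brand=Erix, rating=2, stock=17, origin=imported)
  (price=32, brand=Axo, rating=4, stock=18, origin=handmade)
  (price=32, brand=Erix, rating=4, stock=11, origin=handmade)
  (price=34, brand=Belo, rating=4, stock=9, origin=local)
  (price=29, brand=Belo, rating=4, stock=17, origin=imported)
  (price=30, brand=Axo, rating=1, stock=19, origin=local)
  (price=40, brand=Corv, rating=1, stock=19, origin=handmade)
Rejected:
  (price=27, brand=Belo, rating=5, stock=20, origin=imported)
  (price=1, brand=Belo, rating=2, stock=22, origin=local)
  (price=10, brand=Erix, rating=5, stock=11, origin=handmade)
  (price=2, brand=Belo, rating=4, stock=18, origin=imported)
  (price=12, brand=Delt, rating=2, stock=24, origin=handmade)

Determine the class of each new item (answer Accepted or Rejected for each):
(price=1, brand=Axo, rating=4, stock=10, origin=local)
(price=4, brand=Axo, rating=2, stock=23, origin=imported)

The rule appears to be: rating ≤ 4 AND price ≥ 23.
(price=1, brand=Axo, rating=4, stock=10, origin=local): rating = 4, price = 1, fails the rule → Rejected. (price=4, brand=Axo, rating=2, stock=23, origin=imported): rating = 2, price = 4, fails the rule → Rejected.

Rejected, Rejected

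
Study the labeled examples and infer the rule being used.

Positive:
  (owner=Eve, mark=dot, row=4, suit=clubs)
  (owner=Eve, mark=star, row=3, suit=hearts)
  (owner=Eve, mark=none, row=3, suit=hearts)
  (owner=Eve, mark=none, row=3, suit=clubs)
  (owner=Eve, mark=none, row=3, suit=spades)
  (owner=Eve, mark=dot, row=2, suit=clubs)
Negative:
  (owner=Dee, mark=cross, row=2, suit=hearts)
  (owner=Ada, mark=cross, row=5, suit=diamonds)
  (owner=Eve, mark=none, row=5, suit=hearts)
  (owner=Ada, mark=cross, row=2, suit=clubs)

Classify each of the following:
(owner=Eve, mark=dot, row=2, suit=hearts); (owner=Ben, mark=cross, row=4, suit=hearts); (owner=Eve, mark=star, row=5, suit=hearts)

Positive, Negative, Negative

The simplest hypothesis consistent with all the labels is: owner is Eve AND row ≤ 4.
(owner=Eve, mark=dot, row=2, suit=hearts): Positive (owner is Eve, row = 2). (owner=Ben, mark=cross, row=4, suit=hearts): Negative (owner is Ben, row = 4). (owner=Eve, mark=star, row=5, suit=hearts): Negative (owner is Eve, row = 5).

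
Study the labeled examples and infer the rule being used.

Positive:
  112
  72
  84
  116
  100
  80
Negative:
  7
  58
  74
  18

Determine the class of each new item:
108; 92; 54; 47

Positive, Positive, Negative, Negative

The pattern is that an item is 'Positive' exactly when: multiple of 4.
108: 108 = 4·27 — matches, so Positive.
92: 92 = 4·23 — matches, so Positive.
54: 54 = 4·13 + 2 — does not satisfy this, so Negative.
47: 47 = 4·11 + 3 — does not satisfy this, so Negative.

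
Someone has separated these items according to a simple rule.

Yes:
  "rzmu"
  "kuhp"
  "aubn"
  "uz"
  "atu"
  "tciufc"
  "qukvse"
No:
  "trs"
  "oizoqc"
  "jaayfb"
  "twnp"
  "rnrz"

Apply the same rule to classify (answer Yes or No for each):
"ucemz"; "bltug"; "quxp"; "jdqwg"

The distinguishing property — contains 'u' — holds for all the 'Yes' cases and none of the 'No' cases.
Yes: "ucemz", since has 'u'. Yes: "bltug", since has 'u'. Yes: "quxp", since has 'u'. No: "jdqwg", since no 'u'.

Yes, Yes, Yes, No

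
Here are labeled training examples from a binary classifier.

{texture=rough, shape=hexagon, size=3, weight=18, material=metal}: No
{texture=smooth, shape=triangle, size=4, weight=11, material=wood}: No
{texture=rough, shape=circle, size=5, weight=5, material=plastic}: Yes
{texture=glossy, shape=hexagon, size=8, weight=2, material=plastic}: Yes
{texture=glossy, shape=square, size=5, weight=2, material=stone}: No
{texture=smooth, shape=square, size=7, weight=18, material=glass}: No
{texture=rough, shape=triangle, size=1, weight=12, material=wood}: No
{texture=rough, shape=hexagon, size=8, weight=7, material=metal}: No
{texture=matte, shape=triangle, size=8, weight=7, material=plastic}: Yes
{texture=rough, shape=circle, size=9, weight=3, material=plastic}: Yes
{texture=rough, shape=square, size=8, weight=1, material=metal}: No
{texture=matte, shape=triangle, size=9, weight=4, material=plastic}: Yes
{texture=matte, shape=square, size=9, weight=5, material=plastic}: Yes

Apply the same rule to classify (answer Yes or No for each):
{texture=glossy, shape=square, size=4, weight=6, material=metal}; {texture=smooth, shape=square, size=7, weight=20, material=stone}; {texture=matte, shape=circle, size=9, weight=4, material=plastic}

No, No, Yes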